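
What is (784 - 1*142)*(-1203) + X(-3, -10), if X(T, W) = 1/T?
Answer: -2316979/3 ≈ -7.7233e+5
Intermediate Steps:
(784 - 1*142)*(-1203) + X(-3, -10) = (784 - 1*142)*(-1203) + 1/(-3) = (784 - 142)*(-1203) - ⅓ = 642*(-1203) - ⅓ = -772326 - ⅓ = -2316979/3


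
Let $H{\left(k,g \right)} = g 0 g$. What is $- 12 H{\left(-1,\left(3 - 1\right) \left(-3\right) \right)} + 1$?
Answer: $1$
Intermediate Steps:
$H{\left(k,g \right)} = 0$ ($H{\left(k,g \right)} = 0 g = 0$)
$- 12 H{\left(-1,\left(3 - 1\right) \left(-3\right) \right)} + 1 = \left(-12\right) 0 + 1 = 0 + 1 = 1$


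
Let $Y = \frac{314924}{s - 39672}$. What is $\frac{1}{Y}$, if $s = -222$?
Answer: $- \frac{19947}{157462} \approx -0.12668$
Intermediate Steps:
$Y = - \frac{157462}{19947}$ ($Y = \frac{314924}{-222 - 39672} = \frac{314924}{-39894} = 314924 \left(- \frac{1}{39894}\right) = - \frac{157462}{19947} \approx -7.894$)
$\frac{1}{Y} = \frac{1}{- \frac{157462}{19947}} = - \frac{19947}{157462}$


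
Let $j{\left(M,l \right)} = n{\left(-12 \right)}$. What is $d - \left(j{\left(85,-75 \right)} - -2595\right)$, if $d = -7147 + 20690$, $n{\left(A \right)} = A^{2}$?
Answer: $10804$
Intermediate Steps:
$j{\left(M,l \right)} = 144$ ($j{\left(M,l \right)} = \left(-12\right)^{2} = 144$)
$d = 13543$
$d - \left(j{\left(85,-75 \right)} - -2595\right) = 13543 - \left(144 - -2595\right) = 13543 - \left(144 + 2595\right) = 13543 - 2739 = 10804$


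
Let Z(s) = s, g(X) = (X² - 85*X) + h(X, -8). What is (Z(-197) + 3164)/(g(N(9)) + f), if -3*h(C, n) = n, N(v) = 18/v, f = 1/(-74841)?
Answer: -74017749/4074677 ≈ -18.165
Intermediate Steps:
f = -1/74841 ≈ -1.3362e-5
h(C, n) = -n/3
g(X) = 8/3 + X² - 85*X (g(X) = (X² - 85*X) - ⅓*(-8) = (X² - 85*X) + 8/3 = 8/3 + X² - 85*X)
(Z(-197) + 3164)/(g(N(9)) + f) = (-197 + 3164)/((8/3 + (18/9)² - 1530/9) - 1/74841) = 2967/((8/3 + (18*(⅑))² - 1530/9) - 1/74841) = 2967/((8/3 + 2² - 85*2) - 1/74841) = 2967/((8/3 + 4 - 170) - 1/74841) = 2967/(-490/3 - 1/74841) = 2967/(-4074677/24947) = 2967*(-24947/4074677) = -74017749/4074677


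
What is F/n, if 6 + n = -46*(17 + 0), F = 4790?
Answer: -2395/394 ≈ -6.0787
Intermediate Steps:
n = -788 (n = -6 - 46*(17 + 0) = -6 - 46*17 = -6 - 782 = -788)
F/n = 4790/(-788) = 4790*(-1/788) = -2395/394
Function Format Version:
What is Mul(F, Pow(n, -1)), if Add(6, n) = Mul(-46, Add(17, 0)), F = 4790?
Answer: Rational(-2395, 394) ≈ -6.0787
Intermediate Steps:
n = -788 (n = Add(-6, Mul(-46, Add(17, 0))) = Add(-6, Mul(-46, 17)) = Add(-6, -782) = -788)
Mul(F, Pow(n, -1)) = Mul(4790, Pow(-788, -1)) = Mul(4790, Rational(-1, 788)) = Rational(-2395, 394)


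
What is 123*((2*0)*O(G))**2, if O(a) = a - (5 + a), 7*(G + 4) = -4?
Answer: 0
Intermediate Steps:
G = -32/7 (G = -4 + (1/7)*(-4) = -4 - 4/7 = -32/7 ≈ -4.5714)
O(a) = -5 (O(a) = a + (-5 - a) = -5)
123*((2*0)*O(G))**2 = 123*((2*0)*(-5))**2 = 123*(0*(-5))**2 = 123*0**2 = 123*0 = 0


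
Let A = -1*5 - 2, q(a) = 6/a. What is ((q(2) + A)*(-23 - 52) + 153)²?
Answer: 205209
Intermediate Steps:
A = -7 (A = -5 - 2 = -7)
((q(2) + A)*(-23 - 52) + 153)² = ((6/2 - 7)*(-23 - 52) + 153)² = ((6*(½) - 7)*(-75) + 153)² = ((3 - 7)*(-75) + 153)² = (-4*(-75) + 153)² = (300 + 153)² = 453² = 205209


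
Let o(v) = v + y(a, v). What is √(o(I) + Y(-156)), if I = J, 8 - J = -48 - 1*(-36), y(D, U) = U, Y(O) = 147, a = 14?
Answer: √187 ≈ 13.675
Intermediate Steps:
J = 20 (J = 8 - (-48 - 1*(-36)) = 8 - (-48 + 36) = 8 - 1*(-12) = 8 + 12 = 20)
I = 20
o(v) = 2*v (o(v) = v + v = 2*v)
√(o(I) + Y(-156)) = √(2*20 + 147) = √(40 + 147) = √187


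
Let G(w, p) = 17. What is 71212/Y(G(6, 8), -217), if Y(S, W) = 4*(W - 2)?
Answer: -17803/219 ≈ -81.292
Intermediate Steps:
Y(S, W) = -8 + 4*W (Y(S, W) = 4*(-2 + W) = -8 + 4*W)
71212/Y(G(6, 8), -217) = 71212/(-8 + 4*(-217)) = 71212/(-8 - 868) = 71212/(-876) = 71212*(-1/876) = -17803/219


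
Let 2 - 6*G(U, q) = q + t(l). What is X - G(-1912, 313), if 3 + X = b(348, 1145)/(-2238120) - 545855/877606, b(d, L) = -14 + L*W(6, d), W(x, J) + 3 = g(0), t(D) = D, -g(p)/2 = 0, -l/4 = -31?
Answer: 67646185975267/982093770360 ≈ 68.880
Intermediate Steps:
l = 124 (l = -4*(-31) = 124)
g(p) = 0 (g(p) = -2*0 = 0)
W(x, J) = -3 (W(x, J) = -3 + 0 = -3)
b(d, L) = -14 - 3*L (b(d, L) = -14 + L*(-3) = -14 - 3*L)
G(U, q) = -61/3 - q/6 (G(U, q) = ⅓ - (q + 124)/6 = ⅓ - (124 + q)/6 = ⅓ + (-62/3 - q/6) = -61/3 - q/6)
X = -3555612375833/982093770360 (X = -3 + ((-14 - 3*1145)/(-2238120) - 545855/877606) = -3 + ((-14 - 3435)*(-1/2238120) - 545855*1/877606) = -3 + (-3449*(-1/2238120) - 545855/877606) = -3 + (3449/2238120 - 545855/877606) = -3 - 609331064753/982093770360 = -3555612375833/982093770360 ≈ -3.6204)
X - G(-1912, 313) = -3555612375833/982093770360 - (-61/3 - ⅙*313) = -3555612375833/982093770360 - (-61/3 - 313/6) = -3555612375833/982093770360 - 1*(-145/2) = -3555612375833/982093770360 + 145/2 = 67646185975267/982093770360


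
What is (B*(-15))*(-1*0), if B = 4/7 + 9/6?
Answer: 0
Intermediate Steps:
B = 29/14 (B = 4*(⅐) + 9*(⅙) = 4/7 + 3/2 = 29/14 ≈ 2.0714)
(B*(-15))*(-1*0) = ((29/14)*(-15))*(-1*0) = -435/14*0 = 0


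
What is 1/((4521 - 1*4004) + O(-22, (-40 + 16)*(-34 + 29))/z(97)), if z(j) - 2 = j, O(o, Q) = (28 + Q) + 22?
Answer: 99/51353 ≈ 0.0019278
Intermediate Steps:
O(o, Q) = 50 + Q
z(j) = 2 + j
1/((4521 - 1*4004) + O(-22, (-40 + 16)*(-34 + 29))/z(97)) = 1/((4521 - 1*4004) + (50 + (-40 + 16)*(-34 + 29))/(2 + 97)) = 1/((4521 - 4004) + (50 - 24*(-5))/99) = 1/(517 + (50 + 120)*(1/99)) = 1/(517 + 170*(1/99)) = 1/(517 + 170/99) = 1/(51353/99) = 99/51353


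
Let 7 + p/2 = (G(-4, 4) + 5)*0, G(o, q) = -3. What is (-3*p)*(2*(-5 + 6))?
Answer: 84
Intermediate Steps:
p = -14 (p = -14 + 2*((-3 + 5)*0) = -14 + 2*(2*0) = -14 + 2*0 = -14 + 0 = -14)
(-3*p)*(2*(-5 + 6)) = (-3*(-14))*(2*(-5 + 6)) = 42*(2*1) = 42*2 = 84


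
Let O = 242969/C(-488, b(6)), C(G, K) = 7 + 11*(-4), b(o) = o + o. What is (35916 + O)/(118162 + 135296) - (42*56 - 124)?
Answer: -20892977765/9377946 ≈ -2227.9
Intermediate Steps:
b(o) = 2*o
C(G, K) = -37 (C(G, K) = 7 - 44 = -37)
O = -242969/37 (O = 242969/(-37) = 242969*(-1/37) = -242969/37 ≈ -6566.7)
(35916 + O)/(118162 + 135296) - (42*56 - 124) = (35916 - 242969/37)/(118162 + 135296) - (42*56 - 124) = (1085923/37)/253458 - (2352 - 124) = (1085923/37)*(1/253458) - 1*2228 = 1085923/9377946 - 2228 = -20892977765/9377946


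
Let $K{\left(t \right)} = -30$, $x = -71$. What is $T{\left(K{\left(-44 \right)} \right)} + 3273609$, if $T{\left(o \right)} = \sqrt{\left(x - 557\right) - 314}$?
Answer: $3273609 + i \sqrt{942} \approx 3.2736 \cdot 10^{6} + 30.692 i$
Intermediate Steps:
$T{\left(o \right)} = i \sqrt{942}$ ($T{\left(o \right)} = \sqrt{\left(-71 - 557\right) - 314} = \sqrt{-628 - 314} = \sqrt{-942} = i \sqrt{942}$)
$T{\left(K{\left(-44 \right)} \right)} + 3273609 = i \sqrt{942} + 3273609 = 3273609 + i \sqrt{942}$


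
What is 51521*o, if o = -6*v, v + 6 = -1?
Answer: 2163882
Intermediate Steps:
v = -7 (v = -6 - 1 = -7)
o = 42 (o = -6*(-7) = 42)
51521*o = 51521*42 = 2163882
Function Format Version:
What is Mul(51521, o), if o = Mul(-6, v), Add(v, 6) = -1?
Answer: 2163882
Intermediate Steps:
v = -7 (v = Add(-6, -1) = -7)
o = 42 (o = Mul(-6, -7) = 42)
Mul(51521, o) = Mul(51521, 42) = 2163882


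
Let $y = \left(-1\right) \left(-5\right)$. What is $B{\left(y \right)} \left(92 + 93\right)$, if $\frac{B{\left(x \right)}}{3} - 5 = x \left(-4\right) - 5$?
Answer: $-11100$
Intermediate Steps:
$y = 5$
$B{\left(x \right)} = - 12 x$ ($B{\left(x \right)} = 15 + 3 \left(x \left(-4\right) - 5\right) = 15 + 3 \left(- 4 x - 5\right) = 15 + 3 \left(-5 - 4 x\right) = 15 - \left(15 + 12 x\right) = - 12 x$)
$B{\left(y \right)} \left(92 + 93\right) = \left(-12\right) 5 \left(92 + 93\right) = \left(-60\right) 185 = -11100$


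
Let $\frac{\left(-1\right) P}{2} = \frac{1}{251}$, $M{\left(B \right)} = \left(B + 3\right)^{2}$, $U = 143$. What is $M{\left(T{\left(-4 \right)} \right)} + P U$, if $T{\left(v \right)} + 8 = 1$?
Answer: $\frac{3730}{251} \approx 14.861$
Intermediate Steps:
$T{\left(v \right)} = -7$ ($T{\left(v \right)} = -8 + 1 = -7$)
$M{\left(B \right)} = \left(3 + B\right)^{2}$
$P = - \frac{2}{251} \approx -0.0079681$
$M{\left(T{\left(-4 \right)} \right)} + P U = \left(3 - 7\right)^{2} - \frac{286}{251} = \left(-4\right)^{2} - \frac{286}{251} = 16 - \frac{286}{251} = \frac{3730}{251}$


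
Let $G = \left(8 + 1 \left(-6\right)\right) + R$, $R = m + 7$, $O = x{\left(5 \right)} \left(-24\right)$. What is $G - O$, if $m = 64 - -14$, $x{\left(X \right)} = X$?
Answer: $207$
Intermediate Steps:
$O = -120$ ($O = 5 \left(-24\right) = -120$)
$m = 78$ ($m = 64 + 14 = 78$)
$R = 85$ ($R = 78 + 7 = 85$)
$G = 87$ ($G = \left(8 + 1 \left(-6\right)\right) + 85 = \left(8 - 6\right) + 85 = 2 + 85 = 87$)
$G - O = 87 - -120 = 87 + 120 = 207$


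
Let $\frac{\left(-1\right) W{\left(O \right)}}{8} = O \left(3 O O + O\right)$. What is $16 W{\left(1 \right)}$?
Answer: $-512$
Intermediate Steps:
$W{\left(O \right)} = - 8 O \left(O + 3 O^{2}\right)$ ($W{\left(O \right)} = - 8 O \left(3 O O + O\right) = - 8 O \left(3 O^{2} + O\right) = - 8 O \left(O + 3 O^{2}\right)$)
$16 W{\left(1 \right)} = 16 \cdot 1^{2} \left(-8 - 24\right) = 16 \cdot 1 \left(-8 - 24\right) = 16 \cdot 1 \left(-32\right) = 16 \left(-32\right) = -512$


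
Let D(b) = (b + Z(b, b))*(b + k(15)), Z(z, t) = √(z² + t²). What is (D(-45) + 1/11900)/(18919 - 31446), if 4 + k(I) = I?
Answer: -18207001/149071300 + 1530*√2/12527 ≈ 0.050590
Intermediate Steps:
k(I) = -4 + I
Z(z, t) = √(t² + z²)
D(b) = (11 + b)*(b + √2*√(b²)) (D(b) = (b + √(b² + b²))*(b + (-4 + 15)) = (b + √(2*b²))*(b + 11) = (b + √2*√(b²))*(11 + b) = (11 + b)*(b + √2*√(b²)))
(D(-45) + 1/11900)/(18919 - 31446) = (((-45)² + 11*(-45) + 11*√2*√((-45)²) - 45*√2*√((-45)²)) + 1/11900)/(18919 - 31446) = ((2025 - 495 + 11*√2*√2025 - 45*√2*√2025) + 1/11900)/(-12527) = ((2025 - 495 + 11*√2*45 - 45*√2*45) + 1/11900)*(-1/12527) = ((2025 - 495 + 495*√2 - 2025*√2) + 1/11900)*(-1/12527) = ((1530 - 1530*√2) + 1/11900)*(-1/12527) = (18207001/11900 - 1530*√2)*(-1/12527) = -18207001/149071300 + 1530*√2/12527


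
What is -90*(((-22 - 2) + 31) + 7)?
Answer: -1260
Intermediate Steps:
-90*(((-22 - 2) + 31) + 7) = -90*((-24 + 31) + 7) = -90*(7 + 7) = -90*14 = -1260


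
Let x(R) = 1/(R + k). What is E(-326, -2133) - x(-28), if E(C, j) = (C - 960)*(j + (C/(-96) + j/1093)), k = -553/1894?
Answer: 3853117862658643/1405641720 ≈ 2.7412e+6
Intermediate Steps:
k = -553/1894 (k = -553*1/1894 = -553/1894 ≈ -0.29197)
x(R) = 1/(-553/1894 + R) (x(R) = 1/(R - 553/1894) = 1/(-553/1894 + R))
E(C, j) = (-960 + C)*(-C/96 + 1094*j/1093) (E(C, j) = (-960 + C)*(j + (C*(-1/96) + j*(1/1093))) = (-960 + C)*(j + (-C/96 + j/1093)) = (-960 + C)*(-C/96 + 1094*j/1093))
E(-326, -2133) - x(-28) = (10*(-326) - 1050240/1093*(-2133) - 1/96*(-326)² + (1094/1093)*(-326)*(-2133)) - 1894/(-553 + 1894*(-28)) = (-3260 + 2240161920/1093 - 1/96*106276 + 760721652/1093) - 1894/(-553 - 53032) = (-3260 + 2240161920/1093 - 26569/24 + 760721652/1093) - 1894/(-53585) = 71906649491/26232 - 1894*(-1)/53585 = 71906649491/26232 - 1*(-1894/53585) = 71906649491/26232 + 1894/53585 = 3853117862658643/1405641720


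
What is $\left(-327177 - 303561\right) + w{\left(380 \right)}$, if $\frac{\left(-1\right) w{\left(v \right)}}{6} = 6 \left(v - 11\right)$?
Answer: $-644022$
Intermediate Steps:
$w{\left(v \right)} = 396 - 36 v$ ($w{\left(v \right)} = - 6 \cdot 6 \left(v - 11\right) = - 6 \cdot 6 \left(-11 + v\right) = - 6 \left(-66 + 6 v\right) = 396 - 36 v$)
$\left(-327177 - 303561\right) + w{\left(380 \right)} = \left(-327177 - 303561\right) + \left(396 - 13680\right) = -630738 + \left(396 - 13680\right) = -630738 - 13284 = -644022$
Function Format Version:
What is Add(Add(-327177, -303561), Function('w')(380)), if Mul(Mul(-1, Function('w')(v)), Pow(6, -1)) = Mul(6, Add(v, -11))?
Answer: -644022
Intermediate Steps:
Function('w')(v) = Add(396, Mul(-36, v)) (Function('w')(v) = Mul(-6, Mul(6, Add(v, -11))) = Mul(-6, Mul(6, Add(-11, v))) = Mul(-6, Add(-66, Mul(6, v))) = Add(396, Mul(-36, v)))
Add(Add(-327177, -303561), Function('w')(380)) = Add(Add(-327177, -303561), Add(396, Mul(-36, 380))) = Add(-630738, Add(396, -13680)) = Add(-630738, -13284) = -644022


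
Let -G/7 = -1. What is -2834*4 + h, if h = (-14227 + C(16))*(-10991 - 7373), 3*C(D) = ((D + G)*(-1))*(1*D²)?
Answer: 891887108/3 ≈ 2.9730e+8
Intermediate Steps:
G = 7 (G = -7*(-1) = 7)
C(D) = D²*(-7 - D)/3 (C(D) = (((D + 7)*(-1))*(1*D²))/3 = (((7 + D)*(-1))*D²)/3 = ((-7 - D)*D²)/3 = (D²*(-7 - D))/3 = D²*(-7 - D)/3)
h = 891921116/3 (h = (-14227 + (⅓)*16²*(-7 - 1*16))*(-10991 - 7373) = (-14227 + (⅓)*256*(-7 - 16))*(-18364) = (-14227 + (⅓)*256*(-23))*(-18364) = (-14227 - 5888/3)*(-18364) = -48569/3*(-18364) = 891921116/3 ≈ 2.9731e+8)
-2834*4 + h = -2834*4 + 891921116/3 = -11336 + 891921116/3 = 891887108/3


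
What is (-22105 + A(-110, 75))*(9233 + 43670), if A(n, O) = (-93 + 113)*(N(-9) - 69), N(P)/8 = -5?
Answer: -1284749355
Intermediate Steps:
N(P) = -40 (N(P) = 8*(-5) = -40)
A(n, O) = -2180 (A(n, O) = (-93 + 113)*(-40 - 69) = 20*(-109) = -2180)
(-22105 + A(-110, 75))*(9233 + 43670) = (-22105 - 2180)*(9233 + 43670) = -24285*52903 = -1284749355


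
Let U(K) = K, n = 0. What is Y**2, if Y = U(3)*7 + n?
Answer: 441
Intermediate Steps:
Y = 21 (Y = 3*7 + 0 = 21 + 0 = 21)
Y**2 = 21**2 = 441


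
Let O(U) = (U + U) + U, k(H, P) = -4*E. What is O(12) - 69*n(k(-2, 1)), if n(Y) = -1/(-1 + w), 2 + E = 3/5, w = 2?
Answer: 105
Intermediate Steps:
E = -7/5 (E = -2 + 3/5 = -2 + 3*(⅕) = -2 + ⅗ = -7/5 ≈ -1.4000)
k(H, P) = 28/5 (k(H, P) = -4*(-7/5) = 28/5)
O(U) = 3*U (O(U) = 2*U + U = 3*U)
n(Y) = -1 (n(Y) = -1/(-1 + 2) = -1/1 = -1*1 = -1)
O(12) - 69*n(k(-2, 1)) = 3*12 - 69*(-1) = 36 + 69 = 105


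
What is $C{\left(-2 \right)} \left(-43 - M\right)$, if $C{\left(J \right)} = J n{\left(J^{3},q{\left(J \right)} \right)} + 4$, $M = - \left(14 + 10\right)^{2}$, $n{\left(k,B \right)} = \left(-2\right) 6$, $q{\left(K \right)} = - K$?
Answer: $14924$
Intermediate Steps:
$n{\left(k,B \right)} = -12$
$M = -576$ ($M = - 24^{2} = \left(-1\right) 576 = -576$)
$C{\left(J \right)} = 4 - 12 J$ ($C{\left(J \right)} = J \left(-12\right) + 4 = - 12 J + 4 = 4 - 12 J$)
$C{\left(-2 \right)} \left(-43 - M\right) = \left(4 - -24\right) \left(-43 - -576\right) = \left(4 + 24\right) \left(-43 + 576\right) = 28 \cdot 533 = 14924$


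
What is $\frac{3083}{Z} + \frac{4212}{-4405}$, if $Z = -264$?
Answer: $- \frac{14692583}{1162920} \approx -12.634$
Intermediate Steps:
$\frac{3083}{Z} + \frac{4212}{-4405} = \frac{3083}{-264} + \frac{4212}{-4405} = 3083 \left(- \frac{1}{264}\right) + 4212 \left(- \frac{1}{4405}\right) = - \frac{3083}{264} - \frac{4212}{4405} = - \frac{14692583}{1162920}$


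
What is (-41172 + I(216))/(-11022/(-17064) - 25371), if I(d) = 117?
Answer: 6868260/4244311 ≈ 1.6182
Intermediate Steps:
(-41172 + I(216))/(-11022/(-17064) - 25371) = (-41172 + 117)/(-11022/(-17064) - 25371) = -41055/(-11022*(-1/17064) - 25371) = -41055/(1837/2844 - 25371) = -41055/(-72153287/2844) = -41055*(-2844/72153287) = 6868260/4244311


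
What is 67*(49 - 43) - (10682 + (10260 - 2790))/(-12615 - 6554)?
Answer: 7724090/19169 ≈ 402.95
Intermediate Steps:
67*(49 - 43) - (10682 + (10260 - 2790))/(-12615 - 6554) = 67*6 - (10682 + 7470)/(-19169) = 402 - 18152*(-1)/19169 = 402 - 1*(-18152/19169) = 402 + 18152/19169 = 7724090/19169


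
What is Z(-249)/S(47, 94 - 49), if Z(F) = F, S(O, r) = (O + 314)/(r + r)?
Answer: -22410/361 ≈ -62.078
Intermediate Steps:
S(O, r) = (314 + O)/(2*r) (S(O, r) = (314 + O)/((2*r)) = (314 + O)*(1/(2*r)) = (314 + O)/(2*r))
Z(-249)/S(47, 94 - 49) = -249*2*(94 - 49)/(314 + 47) = -249/((½)*361/45) = -249/((½)*(1/45)*361) = -249/361/90 = -249*90/361 = -22410/361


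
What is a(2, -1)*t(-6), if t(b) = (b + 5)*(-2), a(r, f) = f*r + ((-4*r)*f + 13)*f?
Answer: -46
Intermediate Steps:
a(r, f) = f*r + f*(13 - 4*f*r) (a(r, f) = f*r + (-4*f*r + 13)*f = f*r + (13 - 4*f*r)*f = f*r + f*(13 - 4*f*r))
t(b) = -10 - 2*b (t(b) = (5 + b)*(-2) = -10 - 2*b)
a(2, -1)*t(-6) = (-(13 + 2 - 4*(-1)*2))*(-10 - 2*(-6)) = (-(13 + 2 + 8))*(-10 + 12) = -1*23*2 = -23*2 = -46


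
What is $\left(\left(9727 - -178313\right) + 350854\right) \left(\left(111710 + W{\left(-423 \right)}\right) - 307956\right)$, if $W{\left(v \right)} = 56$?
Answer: $-105725613860$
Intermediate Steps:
$\left(\left(9727 - -178313\right) + 350854\right) \left(\left(111710 + W{\left(-423 \right)}\right) - 307956\right) = \left(\left(9727 - -178313\right) + 350854\right) \left(\left(111710 + 56\right) - 307956\right) = \left(\left(9727 + 178313\right) + 350854\right) \left(111766 - 307956\right) = \left(188040 + 350854\right) \left(-196190\right) = 538894 \left(-196190\right) = -105725613860$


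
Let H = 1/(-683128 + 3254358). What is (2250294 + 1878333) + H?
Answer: 10615649601211/2571230 ≈ 4.1286e+6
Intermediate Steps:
H = 1/2571230 ≈ 3.8892e-7
(2250294 + 1878333) + H = (2250294 + 1878333) + 1/2571230 = 4128627 + 1/2571230 = 10615649601211/2571230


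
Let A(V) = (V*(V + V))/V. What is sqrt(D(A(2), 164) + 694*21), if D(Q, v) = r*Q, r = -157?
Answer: sqrt(13946) ≈ 118.09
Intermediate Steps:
A(V) = 2*V (A(V) = (V*(2*V))/V = (2*V**2)/V = 2*V)
D(Q, v) = -157*Q
sqrt(D(A(2), 164) + 694*21) = sqrt(-314*2 + 694*21) = sqrt(-157*4 + 14574) = sqrt(-628 + 14574) = sqrt(13946)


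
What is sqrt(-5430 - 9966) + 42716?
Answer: 42716 + 2*I*sqrt(3849) ≈ 42716.0 + 124.08*I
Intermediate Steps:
sqrt(-5430 - 9966) + 42716 = sqrt(-15396) + 42716 = 2*I*sqrt(3849) + 42716 = 42716 + 2*I*sqrt(3849)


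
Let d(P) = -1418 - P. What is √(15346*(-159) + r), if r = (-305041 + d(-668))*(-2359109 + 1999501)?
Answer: √109962449914 ≈ 3.3161e+5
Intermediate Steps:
r = 109964889928 (r = (-305041 + (-1418 - 1*(-668)))*(-2359109 + 1999501) = (-305041 + (-1418 + 668))*(-359608) = (-305041 - 750)*(-359608) = -305791*(-359608) = 109964889928)
√(15346*(-159) + r) = √(15346*(-159) + 109964889928) = √(-2440014 + 109964889928) = √109962449914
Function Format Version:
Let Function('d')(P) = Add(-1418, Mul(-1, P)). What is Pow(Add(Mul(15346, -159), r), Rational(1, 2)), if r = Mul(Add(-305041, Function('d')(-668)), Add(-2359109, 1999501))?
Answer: Pow(109962449914, Rational(1, 2)) ≈ 3.3161e+5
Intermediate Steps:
r = 109964889928 (r = Mul(Add(-305041, Add(-1418, Mul(-1, -668))), Add(-2359109, 1999501)) = Mul(Add(-305041, Add(-1418, 668)), -359608) = Mul(Add(-305041, -750), -359608) = Mul(-305791, -359608) = 109964889928)
Pow(Add(Mul(15346, -159), r), Rational(1, 2)) = Pow(Add(Mul(15346, -159), 109964889928), Rational(1, 2)) = Pow(Add(-2440014, 109964889928), Rational(1, 2)) = Pow(109962449914, Rational(1, 2))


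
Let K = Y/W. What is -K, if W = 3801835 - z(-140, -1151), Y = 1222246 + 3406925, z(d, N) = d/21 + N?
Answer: -13887513/11408978 ≈ -1.2172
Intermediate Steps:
z(d, N) = N + d/21 (z(d, N) = d*(1/21) + N = d/21 + N = N + d/21)
Y = 4629171
W = 11408978/3 (W = 3801835 - (-1151 + (1/21)*(-140)) = 3801835 - (-1151 - 20/3) = 3801835 - 1*(-3473/3) = 3801835 + 3473/3 = 11408978/3 ≈ 3.8030e+6)
K = 13887513/11408978 (K = 4629171/(11408978/3) = 4629171*(3/11408978) = 13887513/11408978 ≈ 1.2172)
-K = -1*13887513/11408978 = -13887513/11408978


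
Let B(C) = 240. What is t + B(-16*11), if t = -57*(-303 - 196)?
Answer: 28683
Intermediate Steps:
t = 28443 (t = -57*(-499) = 28443)
t + B(-16*11) = 28443 + 240 = 28683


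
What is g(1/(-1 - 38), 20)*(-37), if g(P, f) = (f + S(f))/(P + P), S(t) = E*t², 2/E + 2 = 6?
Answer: 158730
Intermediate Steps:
E = ½ (E = 2/(-2 + 6) = 2/4 = 2*(¼) = ½ ≈ 0.50000)
S(t) = t²/2
g(P, f) = (f + f²/2)/(2*P) (g(P, f) = (f + f²/2)/(P + P) = (f + f²/2)/((2*P)) = (f + f²/2)*(1/(2*P)) = (f + f²/2)/(2*P))
g(1/(-1 - 38), 20)*(-37) = ((¼)*20*(2 + 20)/1/(-1 - 38))*(-37) = ((¼)*20*22/1/(-39))*(-37) = ((¼)*20*22/(-1/39))*(-37) = ((¼)*20*(-39)*22)*(-37) = -4290*(-37) = 158730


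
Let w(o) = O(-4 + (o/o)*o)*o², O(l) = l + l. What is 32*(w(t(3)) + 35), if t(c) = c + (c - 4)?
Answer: 608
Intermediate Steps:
O(l) = 2*l
t(c) = -4 + 2*c (t(c) = c + (-4 + c) = -4 + 2*c)
w(o) = o²*(-8 + 2*o) (w(o) = (2*(-4 + (o/o)*o))*o² = (2*(-4 + 1*o))*o² = (2*(-4 + o))*o² = (-8 + 2*o)*o² = o²*(-8 + 2*o))
32*(w(t(3)) + 35) = 32*(2*(-4 + 2*3)²*(-4 + (-4 + 2*3)) + 35) = 32*(2*(-4 + 6)²*(-4 + (-4 + 6)) + 35) = 32*(2*2²*(-4 + 2) + 35) = 32*(2*4*(-2) + 35) = 32*(-16 + 35) = 32*19 = 608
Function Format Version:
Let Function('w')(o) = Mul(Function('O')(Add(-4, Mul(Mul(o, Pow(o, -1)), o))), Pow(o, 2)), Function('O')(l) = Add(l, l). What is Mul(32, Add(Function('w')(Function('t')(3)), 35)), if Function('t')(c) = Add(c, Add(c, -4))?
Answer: 608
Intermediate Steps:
Function('O')(l) = Mul(2, l)
Function('t')(c) = Add(-4, Mul(2, c)) (Function('t')(c) = Add(c, Add(-4, c)) = Add(-4, Mul(2, c)))
Function('w')(o) = Mul(Pow(o, 2), Add(-8, Mul(2, o))) (Function('w')(o) = Mul(Mul(2, Add(-4, Mul(Mul(o, Pow(o, -1)), o))), Pow(o, 2)) = Mul(Mul(2, Add(-4, Mul(1, o))), Pow(o, 2)) = Mul(Mul(2, Add(-4, o)), Pow(o, 2)) = Mul(Add(-8, Mul(2, o)), Pow(o, 2)) = Mul(Pow(o, 2), Add(-8, Mul(2, o))))
Mul(32, Add(Function('w')(Function('t')(3)), 35)) = Mul(32, Add(Mul(2, Pow(Add(-4, Mul(2, 3)), 2), Add(-4, Add(-4, Mul(2, 3)))), 35)) = Mul(32, Add(Mul(2, Pow(Add(-4, 6), 2), Add(-4, Add(-4, 6))), 35)) = Mul(32, Add(Mul(2, Pow(2, 2), Add(-4, 2)), 35)) = Mul(32, Add(Mul(2, 4, -2), 35)) = Mul(32, Add(-16, 35)) = Mul(32, 19) = 608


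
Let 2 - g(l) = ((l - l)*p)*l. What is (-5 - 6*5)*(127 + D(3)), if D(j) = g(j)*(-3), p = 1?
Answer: -4235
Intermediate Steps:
g(l) = 2 (g(l) = 2 - (l - l)*1*l = 2 - 0*1*l = 2 - 0*l = 2 - 1*0 = 2 + 0 = 2)
D(j) = -6 (D(j) = 2*(-3) = -6)
(-5 - 6*5)*(127 + D(3)) = (-5 - 6*5)*(127 - 6) = (-5 - 30)*121 = -35*121 = -4235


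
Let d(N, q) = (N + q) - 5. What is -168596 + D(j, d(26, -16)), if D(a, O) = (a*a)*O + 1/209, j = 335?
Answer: 82038562/209 ≈ 3.9253e+5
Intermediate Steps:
d(N, q) = -5 + N + q
D(a, O) = 1/209 + O*a**2 (D(a, O) = a**2*O + 1/209 = O*a**2 + 1/209 = 1/209 + O*a**2)
-168596 + D(j, d(26, -16)) = -168596 + (1/209 + (-5 + 26 - 16)*335**2) = -168596 + (1/209 + 5*112225) = -168596 + (1/209 + 561125) = -168596 + 117275126/209 = 82038562/209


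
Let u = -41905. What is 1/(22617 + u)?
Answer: -1/19288 ≈ -5.1846e-5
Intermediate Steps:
1/(22617 + u) = 1/(22617 - 41905) = 1/(-19288) = -1/19288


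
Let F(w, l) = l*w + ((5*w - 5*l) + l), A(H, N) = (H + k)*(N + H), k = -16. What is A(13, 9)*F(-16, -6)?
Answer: -2640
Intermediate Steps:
A(H, N) = (-16 + H)*(H + N) (A(H, N) = (H - 16)*(N + H) = (-16 + H)*(H + N))
F(w, l) = -4*l + 5*w + l*w (F(w, l) = l*w + ((-5*l + 5*w) + l) = l*w + (-4*l + 5*w) = -4*l + 5*w + l*w)
A(13, 9)*F(-16, -6) = (13² - 16*13 - 16*9 + 13*9)*(-4*(-6) + 5*(-16) - 6*(-16)) = (169 - 208 - 144 + 117)*(24 - 80 + 96) = -66*40 = -2640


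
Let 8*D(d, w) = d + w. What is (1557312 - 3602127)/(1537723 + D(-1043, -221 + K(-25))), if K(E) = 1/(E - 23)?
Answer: -785208960/590424959 ≈ -1.3299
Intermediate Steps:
K(E) = 1/(-23 + E)
D(d, w) = d/8 + w/8 (D(d, w) = (d + w)/8 = d/8 + w/8)
(1557312 - 3602127)/(1537723 + D(-1043, -221 + K(-25))) = (1557312 - 3602127)/(1537723 + ((⅛)*(-1043) + (-221 + 1/(-23 - 25))/8)) = -2044815/(1537723 + (-1043/8 + (-221 + 1/(-48))/8)) = -2044815/(1537723 + (-1043/8 + (-221 - 1/48)/8)) = -2044815/(1537723 + (-1043/8 + (⅛)*(-10609/48))) = -2044815/(1537723 + (-1043/8 - 10609/384)) = -2044815/(1537723 - 60673/384) = -2044815/590424959/384 = -2044815*384/590424959 = -785208960/590424959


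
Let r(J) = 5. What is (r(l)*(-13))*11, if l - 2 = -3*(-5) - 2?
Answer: -715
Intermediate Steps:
l = 15 (l = 2 + (-3*(-5) - 2) = 2 + (15 - 2) = 2 + 13 = 15)
(r(l)*(-13))*11 = (5*(-13))*11 = -65*11 = -715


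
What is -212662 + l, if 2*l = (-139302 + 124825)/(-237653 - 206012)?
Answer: -188701357983/887330 ≈ -2.1266e+5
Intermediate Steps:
l = 14477/887330 (l = ((-139302 + 124825)/(-237653 - 206012))/2 = (-14477/(-443665))/2 = (-14477*(-1/443665))/2 = (½)*(14477/443665) = 14477/887330 ≈ 0.016315)
-212662 + l = -212662 + 14477/887330 = -188701357983/887330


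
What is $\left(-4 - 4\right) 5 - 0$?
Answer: $-40$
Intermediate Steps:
$\left(-4 - 4\right) 5 - 0 = \left(-8\right) 5 + 0 = -40 + 0 = -40$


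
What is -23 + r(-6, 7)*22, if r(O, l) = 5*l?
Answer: 747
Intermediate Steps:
-23 + r(-6, 7)*22 = -23 + (5*7)*22 = -23 + 35*22 = -23 + 770 = 747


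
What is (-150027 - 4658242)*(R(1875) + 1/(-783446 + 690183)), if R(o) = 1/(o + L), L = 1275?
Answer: -433287544397/293778450 ≈ -1474.9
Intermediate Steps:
R(o) = 1/(1275 + o) (R(o) = 1/(o + 1275) = 1/(1275 + o))
(-150027 - 4658242)*(R(1875) + 1/(-783446 + 690183)) = (-150027 - 4658242)*(1/(1275 + 1875) + 1/(-783446 + 690183)) = -4808269*(1/3150 + 1/(-93263)) = -4808269*(1/3150 - 1/93263) = -4808269*90113/293778450 = -433287544397/293778450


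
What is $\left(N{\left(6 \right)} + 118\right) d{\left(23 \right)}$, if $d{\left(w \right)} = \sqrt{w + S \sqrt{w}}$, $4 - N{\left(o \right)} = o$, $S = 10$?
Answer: $116 \sqrt{23 + 10 \sqrt{23}} \approx 977.15$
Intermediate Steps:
$N{\left(o \right)} = 4 - o$
$d{\left(w \right)} = \sqrt{w + 10 \sqrt{w}}$
$\left(N{\left(6 \right)} + 118\right) d{\left(23 \right)} = \left(\left(4 - 6\right) + 118\right) \sqrt{23 + 10 \sqrt{23}} = \left(-2 + 118\right) \sqrt{23 + 10 \sqrt{23}} = 116 \sqrt{23 + 10 \sqrt{23}}$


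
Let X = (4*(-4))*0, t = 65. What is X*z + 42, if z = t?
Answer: 42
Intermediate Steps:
z = 65
X = 0 (X = -16*0 = 0)
X*z + 42 = 0*65 + 42 = 0 + 42 = 42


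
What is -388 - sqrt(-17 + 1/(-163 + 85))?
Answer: -388 - I*sqrt(103506)/78 ≈ -388.0 - 4.1247*I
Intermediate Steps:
-388 - sqrt(-17 + 1/(-163 + 85)) = -388 - sqrt(-17 + 1/(-78)) = -388 - sqrt(-17 - 1/78) = -388 - sqrt(-1327/78) = -388 - I*sqrt(103506)/78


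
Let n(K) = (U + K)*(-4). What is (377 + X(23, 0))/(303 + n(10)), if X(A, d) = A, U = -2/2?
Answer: 400/267 ≈ 1.4981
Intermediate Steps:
U = -1 (U = -2*1/2 = -1)
n(K) = 4 - 4*K (n(K) = (-1 + K)*(-4) = 4 - 4*K)
(377 + X(23, 0))/(303 + n(10)) = (377 + 23)/(303 + (4 - 4*10)) = 400/(303 + (4 - 40)) = 400/(303 - 36) = 400/267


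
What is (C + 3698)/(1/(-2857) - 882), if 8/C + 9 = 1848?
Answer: -3885879982/926810025 ≈ -4.1927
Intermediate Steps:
C = 8/1839 (C = 8/(-9 + 1848) = 8/1839 ≈ 0.0043502)
(C + 3698)/(1/(-2857) - 882) = (8/1839 + 3698)/(1/(-2857) - 882) = 6800630/(1839*(-1/2857 - 882)) = 6800630/(1839*(-2519875/2857)) = (6800630/1839)*(-2857/2519875) = -3885879982/926810025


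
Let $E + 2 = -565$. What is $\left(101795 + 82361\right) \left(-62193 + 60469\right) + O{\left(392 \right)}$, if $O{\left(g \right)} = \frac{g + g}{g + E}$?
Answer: $- \frac{7937123712}{25} \approx -3.1749 \cdot 10^{8}$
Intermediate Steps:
$E = -567$ ($E = -2 - 565 = -567$)
$O{\left(g \right)} = \frac{2 g}{-567 + g}$ ($O{\left(g \right)} = \frac{g + g}{g - 567} = \frac{2 g}{-567 + g}$)
$\left(101795 + 82361\right) \left(-62193 + 60469\right) + O{\left(392 \right)} = \left(101795 + 82361\right) \left(-62193 + 60469\right) + 2 \cdot 392 \frac{1}{-567 + 392} = 184156 \left(-1724\right) + 2 \cdot 392 \frac{1}{-175} = -317484944 + 2 \cdot 392 \left(- \frac{1}{175}\right) = -317484944 - \frac{112}{25} = - \frac{7937123712}{25}$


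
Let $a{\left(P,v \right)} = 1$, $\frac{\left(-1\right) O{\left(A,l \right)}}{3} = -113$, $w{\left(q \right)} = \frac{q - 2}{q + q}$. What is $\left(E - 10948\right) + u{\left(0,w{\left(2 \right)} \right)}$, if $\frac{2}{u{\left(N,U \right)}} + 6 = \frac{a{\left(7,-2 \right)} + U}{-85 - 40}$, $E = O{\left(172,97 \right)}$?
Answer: $- \frac{7967609}{751} \approx -10609.0$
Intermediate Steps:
$w{\left(q \right)} = \frac{-2 + q}{2 q}$
$O{\left(A,l \right)} = 339$ ($O{\left(A,l \right)} = \left(-3\right) \left(-113\right) = 339$)
$E = 339$
$u{\left(N,U \right)} = \frac{2}{- \frac{751}{125} - \frac{U}{125}}$ ($u{\left(N,U \right)} = \frac{2}{-6 + \frac{1 + U}{-85 - 40}} = \frac{2}{-6 + \frac{1 + U}{-125}} = \frac{2}{-6 + \left(1 + U\right) \left(- \frac{1}{125}\right)} = \frac{2}{-6 - \left(\frac{1}{125} + \frac{U}{125}\right)} = \frac{2}{- \frac{751}{125} - \frac{U}{125}}$)
$\left(E - 10948\right) + u{\left(0,w{\left(2 \right)} \right)} = \left(339 - 10948\right) - \frac{250}{751 + \frac{-2 + 2}{2 \cdot 2}} = -10609 - \frac{250}{751 + \frac{1}{2} \cdot \frac{1}{2} \cdot 0} = -10609 - \frac{250}{751 + 0} = -10609 - \frac{250}{751} = - \frac{7967609}{751}$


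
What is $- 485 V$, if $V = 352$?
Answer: $-170720$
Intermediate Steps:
$- 485 V = \left(-485\right) 352 = -170720$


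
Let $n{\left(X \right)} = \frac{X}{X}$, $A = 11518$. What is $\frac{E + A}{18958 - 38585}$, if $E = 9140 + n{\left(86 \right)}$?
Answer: $- \frac{20659}{19627} \approx -1.0526$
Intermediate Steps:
$n{\left(X \right)} = 1$
$E = 9141$ ($E = 9140 + 1 = 9141$)
$\frac{E + A}{18958 - 38585} = \frac{9141 + 11518}{18958 - 38585} = \frac{20659}{-19627} = 20659 \left(- \frac{1}{19627}\right) = - \frac{20659}{19627}$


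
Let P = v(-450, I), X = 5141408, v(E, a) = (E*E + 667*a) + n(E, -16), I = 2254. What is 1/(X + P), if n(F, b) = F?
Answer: 1/6846876 ≈ 1.4605e-7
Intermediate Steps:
v(E, a) = E + E² + 667*a (v(E, a) = (E*E + 667*a) + E = (E² + 667*a) + E = E + E² + 667*a)
P = 1705468 (P = -450 + (-450)² + 667*2254 = -450 + 202500 + 1503418 = 1705468)
1/(X + P) = 1/(5141408 + 1705468) = 1/6846876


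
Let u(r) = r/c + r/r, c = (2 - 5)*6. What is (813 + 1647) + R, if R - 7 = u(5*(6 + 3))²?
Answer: 9877/4 ≈ 2469.3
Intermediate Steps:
c = -18 (c = -3*6 = -18)
u(r) = 1 - r/18 (u(r) = r/(-18) + r/r = r*(-1/18) + 1 = -r/18 + 1 = 1 - r/18)
R = 37/4 (R = 7 + (1 - 5*(6 + 3)/18)² = 7 + (1 - 5*9/18)² = 7 + (1 - 1/18*45)² = 7 + (1 - 5/2)² = 7 + (-3/2)² = 7 + 9/4 = 37/4 ≈ 9.2500)
(813 + 1647) + R = (813 + 1647) + 37/4 = 2460 + 37/4 = 9877/4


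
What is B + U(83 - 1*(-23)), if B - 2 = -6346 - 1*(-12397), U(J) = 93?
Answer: 6146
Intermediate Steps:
B = 6053 (B = 2 + (-6346 - 1*(-12397)) = 2 + (-6346 + 12397) = 2 + 6051 = 6053)
B + U(83 - 1*(-23)) = 6053 + 93 = 6146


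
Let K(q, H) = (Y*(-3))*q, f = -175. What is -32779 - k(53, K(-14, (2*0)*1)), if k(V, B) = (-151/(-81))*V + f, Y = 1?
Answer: -2648927/81 ≈ -32703.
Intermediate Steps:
K(q, H) = -3*q (K(q, H) = (1*(-3))*q = -3*q)
k(V, B) = -175 + 151*V/81 (k(V, B) = (-151/(-81))*V - 175 = (-151*(-1/81))*V - 175 = 151*V/81 - 175 = -175 + 151*V/81)
-32779 - k(53, K(-14, (2*0)*1)) = -32779 - (-175 + (151/81)*53) = -32779 - (-175 + 8003/81) = -32779 - 1*(-6172/81) = -32779 + 6172/81 = -2648927/81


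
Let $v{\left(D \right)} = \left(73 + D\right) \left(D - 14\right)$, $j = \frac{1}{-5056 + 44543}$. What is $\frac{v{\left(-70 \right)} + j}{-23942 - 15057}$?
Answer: $\frac{9950723}{1539953513} \approx 0.0064617$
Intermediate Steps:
$j = \frac{1}{39487} \approx 2.5325 \cdot 10^{-5}$
$v{\left(D \right)} = \left(-14 + D\right) \left(73 + D\right)$ ($v{\left(D \right)} = \left(73 + D\right) \left(-14 + D\right) = \left(-14 + D\right) \left(73 + D\right)$)
$\frac{v{\left(-70 \right)} + j}{-23942 - 15057} = \frac{\left(-1022 + \left(-70\right)^{2} + 59 \left(-70\right)\right) + \frac{1}{39487}}{-23942 - 15057} = \frac{\left(-1022 + 4900 - 4130\right) + \frac{1}{39487}}{-38999} = \left(-252 + \frac{1}{39487}\right) \left(- \frac{1}{38999}\right) = \left(- \frac{9950723}{39487}\right) \left(- \frac{1}{38999}\right) = \frac{9950723}{1539953513}$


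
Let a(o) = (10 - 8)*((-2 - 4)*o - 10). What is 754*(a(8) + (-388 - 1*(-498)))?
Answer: -4524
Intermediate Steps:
a(o) = -20 - 12*o (a(o) = 2*(-6*o - 10) = 2*(-10 - 6*o) = -20 - 12*o)
754*(a(8) + (-388 - 1*(-498))) = 754*((-20 - 12*8) + (-388 - 1*(-498))) = 754*((-20 - 96) + (-388 + 498)) = 754*(-116 + 110) = 754*(-6) = -4524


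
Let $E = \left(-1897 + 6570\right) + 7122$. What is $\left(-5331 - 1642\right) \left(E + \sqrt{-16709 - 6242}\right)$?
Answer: $-82246535 - 6973 i \sqrt{22951} \approx -8.2247 \cdot 10^{7} - 1.0564 \cdot 10^{6} i$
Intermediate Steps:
$E = 11795$ ($E = 4673 + 7122 = 11795$)
$\left(-5331 - 1642\right) \left(E + \sqrt{-16709 - 6242}\right) = \left(-5331 - 1642\right) \left(11795 + \sqrt{-16709 - 6242}\right) = - 6973 \left(11795 + \sqrt{-22951}\right) = - 6973 \left(11795 + i \sqrt{22951}\right) = -82246535 - 6973 i \sqrt{22951}$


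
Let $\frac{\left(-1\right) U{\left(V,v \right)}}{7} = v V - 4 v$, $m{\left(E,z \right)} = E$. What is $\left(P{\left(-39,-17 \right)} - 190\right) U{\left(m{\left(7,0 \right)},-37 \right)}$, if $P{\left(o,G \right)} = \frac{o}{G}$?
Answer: $- \frac{2479407}{17} \approx -1.4585 \cdot 10^{5}$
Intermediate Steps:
$U{\left(V,v \right)} = 28 v - 7 V v$ ($U{\left(V,v \right)} = - 7 \left(v V - 4 v\right) = - 7 \left(V v - 4 v\right) = - 7 \left(- 4 v + V v\right) = 28 v - 7 V v$)
$\left(P{\left(-39,-17 \right)} - 190\right) U{\left(m{\left(7,0 \right)},-37 \right)} = \left(- \frac{39}{-17} - 190\right) 7 \left(-37\right) \left(4 - 7\right) = \left(\left(-39\right) \left(- \frac{1}{17}\right) - 190\right) 7 \left(-37\right) \left(4 - 7\right) = \left(\frac{39}{17} - 190\right) 7 \left(-37\right) \left(-3\right) = \left(- \frac{3191}{17}\right) 777 = - \frac{2479407}{17}$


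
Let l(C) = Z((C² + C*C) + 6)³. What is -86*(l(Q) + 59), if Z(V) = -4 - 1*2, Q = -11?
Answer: 13502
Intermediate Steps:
Z(V) = -6 (Z(V) = -4 - 2 = -6)
l(C) = -216 (l(C) = (-6)³ = -216)
-86*(l(Q) + 59) = -86*(-216 + 59) = -86*(-157) = 13502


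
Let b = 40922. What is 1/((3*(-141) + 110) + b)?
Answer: 1/40609 ≈ 2.4625e-5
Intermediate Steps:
1/((3*(-141) + 110) + b) = 1/((3*(-141) + 110) + 40922) = 1/((-423 + 110) + 40922) = 1/(-313 + 40922) = 1/40609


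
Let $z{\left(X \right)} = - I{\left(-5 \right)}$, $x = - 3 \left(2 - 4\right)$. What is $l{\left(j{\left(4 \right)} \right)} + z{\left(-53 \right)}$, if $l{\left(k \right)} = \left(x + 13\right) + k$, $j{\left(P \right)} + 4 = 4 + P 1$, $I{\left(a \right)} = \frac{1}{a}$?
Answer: $\frac{116}{5} \approx 23.2$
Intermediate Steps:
$x = 6$ ($x = \left(-3\right) \left(-2\right) = 6$)
$j{\left(P \right)} = P$ ($j{\left(P \right)} = -4 + \left(4 + P 1\right) = -4 + \left(4 + P\right) = P$)
$z{\left(X \right)} = \frac{1}{5}$ ($z{\left(X \right)} = - \frac{1}{-5} = \left(-1\right) \left(- \frac{1}{5}\right) = \frac{1}{5}$)
$l{\left(k \right)} = 19 + k$ ($l{\left(k \right)} = \left(6 + 13\right) + k = 19 + k$)
$l{\left(j{\left(4 \right)} \right)} + z{\left(-53 \right)} = \left(19 + 4\right) + \frac{1}{5} = 23 + \frac{1}{5} = \frac{116}{5}$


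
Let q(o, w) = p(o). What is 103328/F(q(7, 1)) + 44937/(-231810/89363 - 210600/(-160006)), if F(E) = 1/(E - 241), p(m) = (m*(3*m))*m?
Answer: 247839825187751509/3045190510 ≈ 8.1387e+7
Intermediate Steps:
p(m) = 3*m³ (p(m) = (3*m²)*m = 3*m³)
q(o, w) = 3*o³
F(E) = 1/(-241 + E)
103328/F(q(7, 1)) + 44937/(-231810/89363 - 210600/(-160006)) = 103328/(1/(-241 + 3*7³)) + 44937/(-231810/89363 - 210600/(-160006)) = 103328/(1/(-241 + 3*343)) + 44937/(-231810*1/89363 - 210600*(-1/160006)) = 103328/(1/(-241 + 1029)) + 44937/(-231810/89363 + 105300/80003) = 103328/(1/788) + 44937/(-9135571530/7149308089) = 103328/(1/788) + 44937*(-7149308089/9135571530) = 103328*788 - 107089485865131/3045190510 = 81422464 - 107089485865131/3045190510 = 247839825187751509/3045190510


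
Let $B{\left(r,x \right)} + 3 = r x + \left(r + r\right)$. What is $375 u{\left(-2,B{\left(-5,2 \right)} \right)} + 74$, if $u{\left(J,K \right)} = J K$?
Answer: $17324$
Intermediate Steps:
$B{\left(r,x \right)} = -3 + 2 r + r x$ ($B{\left(r,x \right)} = -3 + \left(r x + \left(r + r\right)\right) = -3 + \left(r x + 2 r\right) = -3 + \left(2 r + r x\right) = -3 + 2 r + r x$)
$375 u{\left(-2,B{\left(-5,2 \right)} \right)} + 74 = 375 \left(- 2 \left(-3 + 2 \left(-5\right) - 10\right)\right) + 74 = 375 \left(- 2 \left(-3 - 10 - 10\right)\right) + 74 = 375 \left(\left(-2\right) \left(-23\right)\right) + 74 = 375 \cdot 46 + 74 = 17250 + 74 = 17324$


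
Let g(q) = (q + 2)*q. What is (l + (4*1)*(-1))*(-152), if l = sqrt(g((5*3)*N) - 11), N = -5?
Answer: 608 - 304*sqrt(1366) ≈ -10628.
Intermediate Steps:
g(q) = q*(2 + q) (g(q) = (2 + q)*q = q*(2 + q))
l = 2*sqrt(1366) (l = sqrt(((5*3)*(-5))*(2 + (5*3)*(-5)) - 11) = sqrt((15*(-5))*(2 + 15*(-5)) - 11) = sqrt(-75*(2 - 75) - 11) = sqrt(-75*(-73) - 11) = sqrt(5475 - 11) = sqrt(5464) = 2*sqrt(1366) ≈ 73.919)
(l + (4*1)*(-1))*(-152) = (2*sqrt(1366) + (4*1)*(-1))*(-152) = (2*sqrt(1366) + 4*(-1))*(-152) = (2*sqrt(1366) - 4)*(-152) = (-4 + 2*sqrt(1366))*(-152) = 608 - 304*sqrt(1366)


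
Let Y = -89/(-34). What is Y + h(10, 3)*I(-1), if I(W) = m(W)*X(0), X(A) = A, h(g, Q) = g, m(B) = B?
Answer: 89/34 ≈ 2.6176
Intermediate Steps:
Y = 89/34 (Y = -89*(-1/34) = 89/34 ≈ 2.6176)
I(W) = 0 (I(W) = W*0 = 0)
Y + h(10, 3)*I(-1) = 89/34 + 10*0 = 89/34 + 0 = 89/34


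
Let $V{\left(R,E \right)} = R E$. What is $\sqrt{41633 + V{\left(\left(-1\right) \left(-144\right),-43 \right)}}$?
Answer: $\sqrt{35441} \approx 188.26$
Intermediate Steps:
$V{\left(R,E \right)} = E R$
$\sqrt{41633 + V{\left(\left(-1\right) \left(-144\right),-43 \right)}} = \sqrt{41633 - 43 \left(\left(-1\right) \left(-144\right)\right)} = \sqrt{41633 - 6192} = \sqrt{35441}$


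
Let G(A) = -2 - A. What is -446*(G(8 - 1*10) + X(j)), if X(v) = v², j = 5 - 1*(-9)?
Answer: -87416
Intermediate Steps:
j = 14 (j = 5 + 9 = 14)
-446*(G(8 - 1*10) + X(j)) = -446*((-2 - (8 - 1*10)) + 14²) = -446*((-2 - (8 - 10)) + 196) = -446*((-2 - 1*(-2)) + 196) = -446*((-2 + 2) + 196) = -446*(0 + 196) = -446*196 = -87416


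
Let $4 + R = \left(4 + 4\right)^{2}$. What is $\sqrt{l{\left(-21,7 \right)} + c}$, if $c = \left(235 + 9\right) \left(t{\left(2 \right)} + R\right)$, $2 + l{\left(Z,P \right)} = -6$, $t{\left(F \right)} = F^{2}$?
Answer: $2 \sqrt{3902} \approx 124.93$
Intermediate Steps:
$R = 60$ ($R = -4 + \left(4 + 4\right)^{2} = -4 + 8^{2} = -4 + 64 = 60$)
$l{\left(Z,P \right)} = -8$ ($l{\left(Z,P \right)} = -2 - 6 = -8$)
$c = 15616$ ($c = \left(235 + 9\right) \left(2^{2} + 60\right) = 244 \left(4 + 60\right) = 244 \cdot 64 = 15616$)
$\sqrt{l{\left(-21,7 \right)} + c} = \sqrt{-8 + 15616} = \sqrt{15608} = 2 \sqrt{3902}$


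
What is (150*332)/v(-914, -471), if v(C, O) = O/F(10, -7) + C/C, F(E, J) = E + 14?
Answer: -398400/149 ≈ -2673.8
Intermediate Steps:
F(E, J) = 14 + E
v(C, O) = 1 + O/24 (v(C, O) = O/(14 + 10) + C/C = O/24 + 1 = 1 + O/24)
(150*332)/v(-914, -471) = (150*332)/(1 + (1/24)*(-471)) = 49800/(1 - 157/8) = 49800/(-149/8) = 49800*(-8/149) = -398400/149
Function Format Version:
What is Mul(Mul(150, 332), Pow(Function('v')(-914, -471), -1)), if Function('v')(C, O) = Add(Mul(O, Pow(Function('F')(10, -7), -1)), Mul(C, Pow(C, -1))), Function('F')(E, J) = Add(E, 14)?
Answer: Rational(-398400, 149) ≈ -2673.8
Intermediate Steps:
Function('F')(E, J) = Add(14, E)
Function('v')(C, O) = Add(1, Mul(Rational(1, 24), O)) (Function('v')(C, O) = Add(Mul(O, Pow(Add(14, 10), -1)), Mul(C, Pow(C, -1))) = Add(Mul(O, Pow(24, -1)), 1) = Add(Mul(O, Rational(1, 24)), 1) = Add(Mul(Rational(1, 24), O), 1) = Add(1, Mul(Rational(1, 24), O)))
Mul(Mul(150, 332), Pow(Function('v')(-914, -471), -1)) = Mul(Mul(150, 332), Pow(Add(1, Mul(Rational(1, 24), -471)), -1)) = Mul(49800, Pow(Add(1, Rational(-157, 8)), -1)) = Mul(49800, Pow(Rational(-149, 8), -1)) = Mul(49800, Rational(-8, 149)) = Rational(-398400, 149)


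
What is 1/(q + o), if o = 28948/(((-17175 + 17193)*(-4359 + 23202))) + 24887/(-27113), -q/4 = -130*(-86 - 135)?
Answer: -4598012331/528407405156627 ≈ -8.7016e-6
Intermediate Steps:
q = -114920 (q = -(-520)*(-86 - 135) = -(-520)*(-221) = -4*28730 = -114920)
o = -3828078107/4598012331 (o = 28948/((18*18843)) + 24887*(-1/27113) = 28948/339174 - 24887/27113 = 28948*(1/339174) - 24887/27113 = 14474/169587 - 24887/27113 = -3828078107/4598012331 ≈ -0.83255)
1/(q + o) = 1/(-114920 - 3828078107/4598012331) = 1/(-528407405156627/4598012331) = -4598012331/528407405156627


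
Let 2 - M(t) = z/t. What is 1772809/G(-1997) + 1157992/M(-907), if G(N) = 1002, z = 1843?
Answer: 352960834667/1221438 ≈ 2.8897e+5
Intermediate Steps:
M(t) = 2 - 1843/t
1772809/G(-1997) + 1157992/M(-907) = 1772809/1002 + 1157992/(2 - 1843/(-907)) = 1772809*(1/1002) + 1157992/(2 - 1843*(-1/907)) = 1772809/1002 + 1157992/(2 + 1843/907) = 1772809/1002 + 1157992/(3657/907) = 1772809/1002 + 1157992*(907/3657) = 1772809/1002 + 1050298744/3657 = 352960834667/1221438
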